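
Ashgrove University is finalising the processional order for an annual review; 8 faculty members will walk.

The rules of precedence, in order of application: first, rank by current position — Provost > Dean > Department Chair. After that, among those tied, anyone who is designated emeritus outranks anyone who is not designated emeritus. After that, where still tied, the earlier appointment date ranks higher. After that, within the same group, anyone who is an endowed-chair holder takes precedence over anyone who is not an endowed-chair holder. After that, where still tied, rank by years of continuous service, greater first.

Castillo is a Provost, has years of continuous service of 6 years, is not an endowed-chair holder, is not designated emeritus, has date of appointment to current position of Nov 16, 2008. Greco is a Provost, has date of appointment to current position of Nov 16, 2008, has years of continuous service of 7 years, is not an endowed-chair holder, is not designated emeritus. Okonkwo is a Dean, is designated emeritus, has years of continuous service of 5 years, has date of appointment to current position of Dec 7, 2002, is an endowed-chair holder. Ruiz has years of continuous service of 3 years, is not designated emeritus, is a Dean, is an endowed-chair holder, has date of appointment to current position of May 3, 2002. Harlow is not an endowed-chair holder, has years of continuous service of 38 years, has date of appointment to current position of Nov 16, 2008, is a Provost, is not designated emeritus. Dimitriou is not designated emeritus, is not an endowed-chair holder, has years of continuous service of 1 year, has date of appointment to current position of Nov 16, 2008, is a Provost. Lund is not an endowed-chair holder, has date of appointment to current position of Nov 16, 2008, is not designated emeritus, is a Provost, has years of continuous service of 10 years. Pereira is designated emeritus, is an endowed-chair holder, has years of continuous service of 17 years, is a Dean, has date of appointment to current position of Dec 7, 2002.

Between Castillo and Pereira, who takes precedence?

By current position: Harlow, Lund, Greco, Castillo and Dimitriou (Provost); then Pereira, Okonkwo and Ruiz (Dean).
Harlow, Lund, Greco, Castillo and Dimitriou are each not designated emeritus, so the next rule applies.
Harlow, Lund, Greco, Castillo and Dimitriou all have date of appointment to current position Nov 16, 2008, so the next rule applies.
Harlow, Lund, Greco, Castillo and Dimitriou are each not an endowed-chair holder, so the next rule applies.
Among Harlow, Lund, Greco, Castillo and Dimitriou, by years of continuous service (higher first): Harlow (38 years) before Lund (10 years) before Greco (7 years) before Castillo (6 years) before Dimitriou (1 year).
Among Pereira, Okonkwo and Ruiz, designated emeritus before not designated emeritus: Pereira and Okonkwo (designated emeritus) before Ruiz (not designated emeritus).
Pereira and Okonkwo both have date of appointment to current position Dec 7, 2002, so the next rule applies.
Pereira and Okonkwo are each an endowed-chair holder, so the next rule applies.
Among Pereira and Okonkwo, by years of continuous service (higher first): Pereira (17 years) before Okonkwo (5 years).
So Castillo takes precedence.

Castillo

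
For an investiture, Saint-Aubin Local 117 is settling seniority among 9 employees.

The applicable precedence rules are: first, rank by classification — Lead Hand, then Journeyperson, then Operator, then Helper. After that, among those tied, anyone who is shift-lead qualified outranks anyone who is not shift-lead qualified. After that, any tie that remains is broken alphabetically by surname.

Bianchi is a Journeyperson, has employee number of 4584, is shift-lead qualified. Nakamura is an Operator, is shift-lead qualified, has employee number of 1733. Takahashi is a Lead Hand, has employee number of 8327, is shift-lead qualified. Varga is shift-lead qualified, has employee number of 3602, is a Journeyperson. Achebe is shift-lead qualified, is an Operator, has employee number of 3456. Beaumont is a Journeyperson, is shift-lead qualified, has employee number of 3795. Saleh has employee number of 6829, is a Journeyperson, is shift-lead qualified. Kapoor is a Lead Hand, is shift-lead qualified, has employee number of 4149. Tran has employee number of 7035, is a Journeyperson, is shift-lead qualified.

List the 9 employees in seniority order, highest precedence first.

Kapoor, Takahashi, Beaumont, Bianchi, Saleh, Tran, Varga, Achebe, Nakamura

By classification: Kapoor and Takahashi (Lead Hand); then Beaumont, Bianchi, Saleh, Tran and Varga (Journeyperson); then Achebe and Nakamura (Operator).
Kapoor and Takahashi are each shift-lead qualified, so the next rule applies.
Among Kapoor and Takahashi, alphabetically by surname: Kapoor before Takahashi.
Beaumont, Bianchi, Saleh, Tran and Varga are each shift-lead qualified, so the next rule applies.
Among Beaumont, Bianchi, Saleh, Tran and Varga, alphabetically by surname: Beaumont before Bianchi before Saleh before Tran before Varga.
Achebe and Nakamura are each shift-lead qualified, so the next rule applies.
Among Achebe and Nakamura, alphabetically by surname: Achebe before Nakamura.
Full order: Kapoor, Takahashi, Beaumont, Bianchi, Saleh, Tran, Varga, Achebe, Nakamura.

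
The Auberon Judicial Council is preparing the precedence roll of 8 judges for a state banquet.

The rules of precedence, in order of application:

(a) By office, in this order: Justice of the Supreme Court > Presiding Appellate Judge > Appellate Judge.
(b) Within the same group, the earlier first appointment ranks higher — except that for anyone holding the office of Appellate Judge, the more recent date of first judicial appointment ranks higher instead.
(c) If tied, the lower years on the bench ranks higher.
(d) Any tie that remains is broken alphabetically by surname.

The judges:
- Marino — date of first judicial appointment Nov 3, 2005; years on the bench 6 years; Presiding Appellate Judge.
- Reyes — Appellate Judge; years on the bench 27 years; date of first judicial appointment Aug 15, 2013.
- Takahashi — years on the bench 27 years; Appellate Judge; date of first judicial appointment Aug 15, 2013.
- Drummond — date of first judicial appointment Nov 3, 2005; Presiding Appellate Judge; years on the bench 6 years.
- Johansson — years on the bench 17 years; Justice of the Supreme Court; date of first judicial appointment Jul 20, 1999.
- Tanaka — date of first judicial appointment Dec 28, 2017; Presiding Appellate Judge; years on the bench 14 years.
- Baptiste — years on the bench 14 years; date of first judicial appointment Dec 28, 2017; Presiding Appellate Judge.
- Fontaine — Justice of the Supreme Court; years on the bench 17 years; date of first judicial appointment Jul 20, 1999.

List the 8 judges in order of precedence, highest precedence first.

By office: Fontaine and Johansson (Justice of the Supreme Court); then Drummond, Marino, Baptiste and Tanaka (Presiding Appellate Judge); then Reyes and Takahashi (Appellate Judge).
Fontaine and Johansson both have date of first judicial appointment Jul 20, 1999, so the next rule applies.
Fontaine and Johansson both have years on the bench 17 years, so the next rule applies.
Among Fontaine and Johansson, alphabetically by surname: Fontaine before Johansson.
Among Drummond, Marino, Baptiste and Tanaka, by date of first judicial appointment (earlier first): Drummond and Marino (Nov 3, 2005) before Baptiste and Tanaka (Dec 28, 2017).
Drummond and Marino both have years on the bench 6 years, so the next rule applies.
Among Drummond and Marino, alphabetically by surname: Drummond before Marino.
Baptiste and Tanaka both have years on the bench 14 years, so the next rule applies.
Among Baptiste and Tanaka, alphabetically by surname: Baptiste before Tanaka.
Reyes and Takahashi both have date of first judicial appointment Aug 15, 2013, so the next rule applies.
Reyes and Takahashi both have years on the bench 27 years, so the next rule applies.
Among Reyes and Takahashi, alphabetically by surname: Reyes before Takahashi.
Full order: Fontaine, Johansson, Drummond, Marino, Baptiste, Tanaka, Reyes, Takahashi.

Fontaine, Johansson, Drummond, Marino, Baptiste, Tanaka, Reyes, Takahashi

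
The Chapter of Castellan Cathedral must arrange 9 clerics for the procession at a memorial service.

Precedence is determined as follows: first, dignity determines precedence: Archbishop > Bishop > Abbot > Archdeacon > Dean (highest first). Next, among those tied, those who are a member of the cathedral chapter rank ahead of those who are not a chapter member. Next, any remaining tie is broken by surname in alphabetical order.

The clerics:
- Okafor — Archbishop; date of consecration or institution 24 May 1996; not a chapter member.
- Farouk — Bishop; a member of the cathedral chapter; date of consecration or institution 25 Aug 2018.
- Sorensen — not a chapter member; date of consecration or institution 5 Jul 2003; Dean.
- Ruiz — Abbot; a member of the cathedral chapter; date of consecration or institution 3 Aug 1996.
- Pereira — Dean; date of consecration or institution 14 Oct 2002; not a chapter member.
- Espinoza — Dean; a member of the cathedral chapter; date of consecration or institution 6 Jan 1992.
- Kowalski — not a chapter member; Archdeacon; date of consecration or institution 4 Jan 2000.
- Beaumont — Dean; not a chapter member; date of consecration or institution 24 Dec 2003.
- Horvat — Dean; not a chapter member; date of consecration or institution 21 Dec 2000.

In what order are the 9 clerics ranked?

By dignity: Okafor (Archbishop); then Farouk (Bishop); then Ruiz (Abbot); then Kowalski (Archdeacon); then Espinoza, Beaumont, Horvat, Pereira and Sorensen (Dean).
Among Espinoza, Beaumont, Horvat, Pereira and Sorensen, a member of the cathedral chapter before not a chapter member: Espinoza (a member of the cathedral chapter) before Beaumont, Horvat, Pereira and Sorensen (not a chapter member).
Among Beaumont, Horvat, Pereira and Sorensen, alphabetically by surname: Beaumont before Horvat before Pereira before Sorensen.
Full order: Okafor, Farouk, Ruiz, Kowalski, Espinoza, Beaumont, Horvat, Pereira, Sorensen.

Okafor, Farouk, Ruiz, Kowalski, Espinoza, Beaumont, Horvat, Pereira, Sorensen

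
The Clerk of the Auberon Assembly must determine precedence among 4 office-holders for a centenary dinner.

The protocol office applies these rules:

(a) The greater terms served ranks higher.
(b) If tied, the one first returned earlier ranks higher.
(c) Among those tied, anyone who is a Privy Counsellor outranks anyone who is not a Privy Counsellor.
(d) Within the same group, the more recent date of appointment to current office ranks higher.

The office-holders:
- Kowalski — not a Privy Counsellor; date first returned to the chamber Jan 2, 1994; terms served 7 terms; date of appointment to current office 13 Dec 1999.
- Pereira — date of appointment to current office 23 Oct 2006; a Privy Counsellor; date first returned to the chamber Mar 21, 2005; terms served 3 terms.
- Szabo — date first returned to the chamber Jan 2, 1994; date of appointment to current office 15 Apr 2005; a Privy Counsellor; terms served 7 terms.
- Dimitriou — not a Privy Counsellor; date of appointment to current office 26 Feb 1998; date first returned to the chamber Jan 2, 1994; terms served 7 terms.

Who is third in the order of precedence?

By terms served (higher first): Szabo, Kowalski and Dimitriou (each 7 terms); then Pereira (3 terms).
Szabo, Kowalski and Dimitriou all have date first returned to the chamber Jan 2, 1994, so the next rule applies.
Among Szabo, Kowalski and Dimitriou, a Privy Counsellor before not a Privy Counsellor: Szabo (a Privy Counsellor) before Kowalski and Dimitriou (not a Privy Counsellor).
Among Kowalski and Dimitriou, by date of appointment to current office (later first): Kowalski (13 Dec 1999) before Dimitriou (26 Feb 1998).
Order: Szabo, Kowalski, Dimitriou, Pereira.

Dimitriou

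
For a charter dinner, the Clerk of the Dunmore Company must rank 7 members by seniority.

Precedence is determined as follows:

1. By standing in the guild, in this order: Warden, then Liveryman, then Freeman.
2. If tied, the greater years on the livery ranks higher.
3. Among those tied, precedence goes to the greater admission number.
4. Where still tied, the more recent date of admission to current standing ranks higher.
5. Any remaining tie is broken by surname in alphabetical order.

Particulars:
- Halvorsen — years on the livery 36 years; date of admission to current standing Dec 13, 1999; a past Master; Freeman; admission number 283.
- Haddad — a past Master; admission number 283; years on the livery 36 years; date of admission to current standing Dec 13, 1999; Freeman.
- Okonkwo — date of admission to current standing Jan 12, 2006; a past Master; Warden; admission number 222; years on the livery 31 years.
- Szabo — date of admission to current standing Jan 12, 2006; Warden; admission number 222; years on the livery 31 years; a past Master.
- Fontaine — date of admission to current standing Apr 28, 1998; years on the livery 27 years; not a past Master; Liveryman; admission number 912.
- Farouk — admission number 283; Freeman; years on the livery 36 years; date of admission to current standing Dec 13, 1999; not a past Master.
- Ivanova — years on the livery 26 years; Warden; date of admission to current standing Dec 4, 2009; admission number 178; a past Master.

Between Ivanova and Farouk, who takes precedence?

Ivanova

By standing in the guild: Okonkwo, Szabo and Ivanova (Warden); then Fontaine (Liveryman); then Farouk, Haddad and Halvorsen (Freeman).
Among Okonkwo, Szabo and Ivanova, by years on the livery (higher first): Okonkwo and Szabo (31 years) before Ivanova (26 years).
Okonkwo and Szabo both have admission number 222, so the next rule applies.
Okonkwo and Szabo both have date of admission to current standing Jan 12, 2006, so the next rule applies.
Among Okonkwo and Szabo, alphabetically by surname: Okonkwo before Szabo.
Farouk, Haddad and Halvorsen all have years on the livery 36 years, so the next rule applies.
Farouk, Haddad and Halvorsen all have admission number 283, so the next rule applies.
Farouk, Haddad and Halvorsen all have date of admission to current standing Dec 13, 1999, so the next rule applies.
Among Farouk, Haddad and Halvorsen, alphabetically by surname: Farouk before Haddad before Halvorsen.
So Ivanova takes precedence.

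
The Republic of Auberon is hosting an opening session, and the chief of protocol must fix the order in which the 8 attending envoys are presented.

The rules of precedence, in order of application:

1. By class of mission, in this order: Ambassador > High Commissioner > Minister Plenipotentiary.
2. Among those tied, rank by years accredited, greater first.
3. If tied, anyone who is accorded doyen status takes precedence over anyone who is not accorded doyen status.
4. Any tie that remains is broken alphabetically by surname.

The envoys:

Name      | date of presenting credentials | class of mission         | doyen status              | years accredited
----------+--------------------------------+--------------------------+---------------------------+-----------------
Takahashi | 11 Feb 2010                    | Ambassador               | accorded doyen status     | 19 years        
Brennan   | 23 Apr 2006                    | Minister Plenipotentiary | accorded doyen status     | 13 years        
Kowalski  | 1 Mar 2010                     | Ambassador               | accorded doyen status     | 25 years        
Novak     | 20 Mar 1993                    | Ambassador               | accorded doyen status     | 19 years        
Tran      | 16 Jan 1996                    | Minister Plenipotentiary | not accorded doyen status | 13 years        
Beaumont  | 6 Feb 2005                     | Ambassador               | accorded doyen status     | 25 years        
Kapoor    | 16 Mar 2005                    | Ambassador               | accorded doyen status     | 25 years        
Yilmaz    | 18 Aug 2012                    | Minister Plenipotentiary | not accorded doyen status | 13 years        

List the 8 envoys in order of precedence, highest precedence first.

By class of mission: Beaumont, Kapoor, Kowalski, Novak and Takahashi (Ambassador); then Brennan, Tran and Yilmaz (Minister Plenipotentiary).
Among Beaumont, Kapoor, Kowalski, Novak and Takahashi, by years accredited (higher first): Beaumont, Kapoor and Kowalski (25 years) before Novak and Takahashi (19 years).
Beaumont, Kapoor and Kowalski are each accorded doyen status, so the next rule applies.
Among Beaumont, Kapoor and Kowalski, alphabetically by surname: Beaumont before Kapoor before Kowalski.
Novak and Takahashi are each accorded doyen status, so the next rule applies.
Among Novak and Takahashi, alphabetically by surname: Novak before Takahashi.
Brennan, Tran and Yilmaz all have years accredited 13 years, so the next rule applies.
Among Brennan, Tran and Yilmaz, accorded doyen status before not accorded doyen status: Brennan (accorded doyen status) before Tran and Yilmaz (not accorded doyen status).
Among Tran and Yilmaz, alphabetically by surname: Tran before Yilmaz.
Full order: Beaumont, Kapoor, Kowalski, Novak, Takahashi, Brennan, Tran, Yilmaz.

Beaumont, Kapoor, Kowalski, Novak, Takahashi, Brennan, Tran, Yilmaz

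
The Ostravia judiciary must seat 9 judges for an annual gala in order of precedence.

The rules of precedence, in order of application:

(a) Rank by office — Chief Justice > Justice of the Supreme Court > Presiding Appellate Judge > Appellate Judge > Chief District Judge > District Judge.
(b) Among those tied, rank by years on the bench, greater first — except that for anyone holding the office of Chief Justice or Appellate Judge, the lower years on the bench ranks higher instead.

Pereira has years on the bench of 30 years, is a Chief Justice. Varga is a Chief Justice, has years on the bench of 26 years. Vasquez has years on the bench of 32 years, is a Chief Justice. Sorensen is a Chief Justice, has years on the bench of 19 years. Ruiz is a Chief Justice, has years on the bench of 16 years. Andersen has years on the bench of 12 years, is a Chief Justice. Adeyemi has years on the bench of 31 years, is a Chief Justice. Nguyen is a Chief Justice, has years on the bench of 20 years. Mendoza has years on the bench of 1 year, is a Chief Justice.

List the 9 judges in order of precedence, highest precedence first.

Mendoza, Andersen, Ruiz, Sorensen, Nguyen, Varga, Pereira, Adeyemi, Vasquez

By office: Mendoza, Andersen, Ruiz, Sorensen, Nguyen, Varga, Pereira, Adeyemi and Vasquez (Chief Justice).
Among Mendoza, Andersen, Ruiz, Sorensen, Nguyen, Varga, Pereira, Adeyemi and Vasquez, by years on the bench (lower first) (reversed rule for this group): Mendoza (1 year) before Andersen (12 years) before Ruiz (16 years) before Sorensen (19 years) before Nguyen (20 years) before Varga (26 years) before Pereira (30 years) before Adeyemi (31 years) before Vasquez (32 years).
Full order: Mendoza, Andersen, Ruiz, Sorensen, Nguyen, Varga, Pereira, Adeyemi, Vasquez.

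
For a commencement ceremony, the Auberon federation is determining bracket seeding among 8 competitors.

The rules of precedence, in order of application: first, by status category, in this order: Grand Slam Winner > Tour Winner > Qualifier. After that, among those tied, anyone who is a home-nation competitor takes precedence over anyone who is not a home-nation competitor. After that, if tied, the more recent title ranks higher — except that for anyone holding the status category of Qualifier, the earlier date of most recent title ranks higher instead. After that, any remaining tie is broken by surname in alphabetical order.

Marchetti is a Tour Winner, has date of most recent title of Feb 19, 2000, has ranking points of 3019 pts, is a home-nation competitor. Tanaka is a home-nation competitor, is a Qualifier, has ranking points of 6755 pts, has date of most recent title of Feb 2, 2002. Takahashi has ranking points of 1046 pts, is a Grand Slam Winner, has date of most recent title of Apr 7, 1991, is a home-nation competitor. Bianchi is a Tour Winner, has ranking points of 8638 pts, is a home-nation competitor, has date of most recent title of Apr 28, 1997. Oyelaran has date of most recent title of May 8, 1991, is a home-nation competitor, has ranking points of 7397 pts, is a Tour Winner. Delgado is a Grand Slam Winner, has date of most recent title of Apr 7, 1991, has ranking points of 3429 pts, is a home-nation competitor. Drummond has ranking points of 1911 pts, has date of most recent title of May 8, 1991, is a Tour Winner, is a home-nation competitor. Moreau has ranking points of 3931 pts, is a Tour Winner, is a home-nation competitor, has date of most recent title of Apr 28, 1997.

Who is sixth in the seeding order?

By status category: Delgado and Takahashi (Grand Slam Winner); then Marchetti, Bianchi, Moreau, Drummond and Oyelaran (Tour Winner); then Tanaka (Qualifier).
Delgado and Takahashi are each a home-nation competitor, so the next rule applies.
Delgado and Takahashi both have date of most recent title Apr 7, 1991, so the next rule applies.
Among Delgado and Takahashi, alphabetically by surname: Delgado before Takahashi.
Marchetti, Bianchi, Moreau, Drummond and Oyelaran are each a home-nation competitor, so the next rule applies.
Among Marchetti, Bianchi, Moreau, Drummond and Oyelaran, by date of most recent title (later first): Marchetti (Feb 19, 2000) before Bianchi and Moreau (Apr 28, 1997) before Drummond and Oyelaran (May 8, 1991).
Among Bianchi and Moreau, alphabetically by surname: Bianchi before Moreau.
Among Drummond and Oyelaran, alphabetically by surname: Drummond before Oyelaran.
Order: Delgado, Takahashi, Marchetti, Bianchi, Moreau, Drummond, Oyelaran, Tanaka.

Drummond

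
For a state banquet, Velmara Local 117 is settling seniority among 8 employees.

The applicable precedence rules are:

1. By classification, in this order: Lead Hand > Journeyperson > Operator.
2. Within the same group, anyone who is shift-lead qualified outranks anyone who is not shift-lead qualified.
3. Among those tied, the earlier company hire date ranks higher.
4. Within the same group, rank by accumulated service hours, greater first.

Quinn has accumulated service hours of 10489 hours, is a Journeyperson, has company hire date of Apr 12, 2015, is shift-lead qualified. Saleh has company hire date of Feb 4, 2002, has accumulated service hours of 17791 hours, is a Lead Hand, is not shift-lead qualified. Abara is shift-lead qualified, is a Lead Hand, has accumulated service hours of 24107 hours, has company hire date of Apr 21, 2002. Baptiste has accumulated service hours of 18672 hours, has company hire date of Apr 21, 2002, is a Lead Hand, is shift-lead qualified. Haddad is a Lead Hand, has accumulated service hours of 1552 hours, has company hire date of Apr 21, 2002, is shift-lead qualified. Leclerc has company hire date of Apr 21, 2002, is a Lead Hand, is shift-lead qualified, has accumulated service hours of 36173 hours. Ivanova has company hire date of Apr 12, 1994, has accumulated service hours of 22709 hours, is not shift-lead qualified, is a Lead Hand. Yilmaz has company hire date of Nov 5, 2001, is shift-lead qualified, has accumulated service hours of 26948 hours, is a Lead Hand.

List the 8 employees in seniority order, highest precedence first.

Yilmaz, Leclerc, Abara, Baptiste, Haddad, Ivanova, Saleh, Quinn

By classification: Yilmaz, Leclerc, Abara, Baptiste, Haddad, Ivanova and Saleh (Lead Hand); then Quinn (Journeyperson).
Among Yilmaz, Leclerc, Abara, Baptiste, Haddad, Ivanova and Saleh, shift-lead qualified before not shift-lead qualified: Yilmaz, Leclerc, Abara, Baptiste and Haddad (shift-lead qualified) before Ivanova and Saleh (not shift-lead qualified).
Among Yilmaz, Leclerc, Abara, Baptiste and Haddad, by company hire date (earlier first): Yilmaz (Nov 5, 2001) before Leclerc, Abara, Baptiste and Haddad (Apr 21, 2002).
Among Leclerc, Abara, Baptiste and Haddad, by accumulated service hours (higher first): Leclerc (36173 hours) before Abara (24107 hours) before Baptiste (18672 hours) before Haddad (1552 hours).
Among Ivanova and Saleh, by company hire date (earlier first): Ivanova (Apr 12, 1994) before Saleh (Feb 4, 2002).
Full order: Yilmaz, Leclerc, Abara, Baptiste, Haddad, Ivanova, Saleh, Quinn.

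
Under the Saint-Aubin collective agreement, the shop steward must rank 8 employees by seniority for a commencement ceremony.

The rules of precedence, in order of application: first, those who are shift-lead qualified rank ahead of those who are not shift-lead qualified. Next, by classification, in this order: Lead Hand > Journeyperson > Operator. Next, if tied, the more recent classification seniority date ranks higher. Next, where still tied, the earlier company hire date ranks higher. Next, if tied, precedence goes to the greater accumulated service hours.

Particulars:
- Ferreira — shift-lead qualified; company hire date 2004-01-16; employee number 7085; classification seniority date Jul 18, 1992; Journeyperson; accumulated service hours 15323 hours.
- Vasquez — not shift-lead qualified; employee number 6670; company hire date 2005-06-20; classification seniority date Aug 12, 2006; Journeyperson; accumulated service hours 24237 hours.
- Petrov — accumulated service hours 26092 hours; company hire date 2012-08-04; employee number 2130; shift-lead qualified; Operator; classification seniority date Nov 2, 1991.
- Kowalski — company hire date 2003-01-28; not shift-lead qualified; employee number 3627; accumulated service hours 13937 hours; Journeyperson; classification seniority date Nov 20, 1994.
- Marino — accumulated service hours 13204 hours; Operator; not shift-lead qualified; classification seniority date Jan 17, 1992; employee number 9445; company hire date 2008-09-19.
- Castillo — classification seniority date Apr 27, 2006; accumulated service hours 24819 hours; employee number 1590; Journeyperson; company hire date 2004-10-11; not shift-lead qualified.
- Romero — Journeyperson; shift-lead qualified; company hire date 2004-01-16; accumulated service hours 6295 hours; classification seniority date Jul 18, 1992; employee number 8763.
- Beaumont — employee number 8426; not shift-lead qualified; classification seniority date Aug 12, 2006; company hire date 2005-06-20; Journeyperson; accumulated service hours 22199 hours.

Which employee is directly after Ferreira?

Romero

By the first rule: Ferreira, Romero and Petrov (each shift-lead qualified); then Vasquez, Beaumont, Castillo, Kowalski and Marino (each not shift-lead qualified).
Among Ferreira, Romero and Petrov, by classification: Ferreira and Romero (Journeyperson) before Petrov (Operator).
Ferreira and Romero both have classification seniority date Jul 18, 1992, so the next rule applies.
Ferreira and Romero both have company hire date 2004-01-16, so the next rule applies.
Among Ferreira and Romero, by accumulated service hours (higher first): Ferreira (15323 hours) before Romero (6295 hours).
Among Vasquez, Beaumont, Castillo, Kowalski and Marino, by classification: Vasquez, Beaumont, Castillo and Kowalski (Journeyperson) before Marino (Operator).
Among Vasquez, Beaumont, Castillo and Kowalski, by classification seniority date (later first): Vasquez and Beaumont (Aug 12, 2006) before Castillo (Apr 27, 2006) before Kowalski (Nov 20, 1994).
Vasquez and Beaumont both have company hire date 2005-06-20, so the next rule applies.
Among Vasquez and Beaumont, by accumulated service hours (higher first): Vasquez (24237 hours) before Beaumont (22199 hours).
Order: Ferreira, Romero, Petrov, Vasquez, Beaumont, Castillo, Kowalski, Marino.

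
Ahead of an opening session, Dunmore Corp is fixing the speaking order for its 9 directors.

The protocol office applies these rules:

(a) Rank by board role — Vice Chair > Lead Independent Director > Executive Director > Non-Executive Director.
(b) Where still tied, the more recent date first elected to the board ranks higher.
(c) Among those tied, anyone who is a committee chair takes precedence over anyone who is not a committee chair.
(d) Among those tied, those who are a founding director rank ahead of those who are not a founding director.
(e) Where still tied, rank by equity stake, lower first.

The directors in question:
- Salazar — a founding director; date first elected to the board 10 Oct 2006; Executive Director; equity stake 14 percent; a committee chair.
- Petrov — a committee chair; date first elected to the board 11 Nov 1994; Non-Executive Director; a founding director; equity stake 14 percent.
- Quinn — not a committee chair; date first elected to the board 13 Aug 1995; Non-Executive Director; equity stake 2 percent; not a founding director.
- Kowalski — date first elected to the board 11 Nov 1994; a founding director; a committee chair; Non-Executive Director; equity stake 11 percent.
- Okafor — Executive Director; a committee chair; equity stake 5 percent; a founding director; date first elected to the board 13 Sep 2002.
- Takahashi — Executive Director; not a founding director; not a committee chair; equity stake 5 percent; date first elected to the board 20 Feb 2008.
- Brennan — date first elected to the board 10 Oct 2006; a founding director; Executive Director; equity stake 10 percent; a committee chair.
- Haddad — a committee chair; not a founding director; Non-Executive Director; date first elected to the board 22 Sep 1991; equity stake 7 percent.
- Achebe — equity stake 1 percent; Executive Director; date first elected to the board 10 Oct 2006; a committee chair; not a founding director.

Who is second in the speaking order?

By board role: Takahashi, Brennan, Salazar, Achebe and Okafor (Executive Director); then Quinn, Kowalski, Petrov and Haddad (Non-Executive Director).
Among Takahashi, Brennan, Salazar, Achebe and Okafor, by date first elected to the board (later first): Takahashi (20 Feb 2008) before Brennan, Salazar and Achebe (10 Oct 2006) before Okafor (13 Sep 2002).
Brennan, Salazar and Achebe are each a committee chair, so the next rule applies.
Among Brennan, Salazar and Achebe, a founding director before not a founding director: Brennan and Salazar (a founding director) before Achebe (not a founding director).
Among Brennan and Salazar, by equity stake (lower first): Brennan (10 percent) before Salazar (14 percent).
Among Quinn, Kowalski, Petrov and Haddad, by date first elected to the board (later first): Quinn (13 Aug 1995) before Kowalski and Petrov (11 Nov 1994) before Haddad (22 Sep 1991).
Kowalski and Petrov are each a committee chair, so the next rule applies.
Kowalski and Petrov are each a founding director, so the next rule applies.
Among Kowalski and Petrov, by equity stake (lower first): Kowalski (11 percent) before Petrov (14 percent).
Order: Takahashi, Brennan, Salazar, Achebe, Okafor, Quinn, Kowalski, Petrov, Haddad.

Brennan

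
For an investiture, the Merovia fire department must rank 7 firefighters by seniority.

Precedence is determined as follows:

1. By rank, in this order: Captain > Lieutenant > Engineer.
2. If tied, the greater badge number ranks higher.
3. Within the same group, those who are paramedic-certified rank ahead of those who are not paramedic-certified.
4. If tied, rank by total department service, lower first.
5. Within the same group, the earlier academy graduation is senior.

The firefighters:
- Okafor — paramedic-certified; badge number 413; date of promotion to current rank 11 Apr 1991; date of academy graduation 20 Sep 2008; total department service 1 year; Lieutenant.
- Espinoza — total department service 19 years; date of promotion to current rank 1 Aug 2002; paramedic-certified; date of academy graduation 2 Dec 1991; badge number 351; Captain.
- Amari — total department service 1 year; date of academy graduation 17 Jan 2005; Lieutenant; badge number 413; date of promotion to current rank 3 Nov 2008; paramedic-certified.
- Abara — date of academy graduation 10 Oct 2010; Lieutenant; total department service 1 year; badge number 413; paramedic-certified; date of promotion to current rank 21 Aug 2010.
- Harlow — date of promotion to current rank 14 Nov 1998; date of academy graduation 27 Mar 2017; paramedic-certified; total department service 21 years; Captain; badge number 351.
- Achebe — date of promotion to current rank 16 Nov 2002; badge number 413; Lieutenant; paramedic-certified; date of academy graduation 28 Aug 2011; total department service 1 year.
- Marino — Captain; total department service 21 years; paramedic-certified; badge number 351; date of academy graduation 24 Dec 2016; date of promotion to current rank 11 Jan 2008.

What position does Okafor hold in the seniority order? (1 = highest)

By rank: Espinoza, Marino and Harlow (Captain); then Amari, Okafor, Abara and Achebe (Lieutenant).
Espinoza, Marino and Harlow all have badge number 351, so the next rule applies.
Espinoza, Marino and Harlow are each paramedic-certified, so the next rule applies.
Among Espinoza, Marino and Harlow, by total department service (lower first): Espinoza (19 years) before Marino and Harlow (21 years).
Among Marino and Harlow, by date of academy graduation (earlier first): Marino (24 Dec 2016) before Harlow (27 Mar 2017).
Amari, Okafor, Abara and Achebe all have badge number 413, so the next rule applies.
Amari, Okafor, Abara and Achebe are each paramedic-certified, so the next rule applies.
Amari, Okafor, Abara and Achebe all have total department service 1 year, so the next rule applies.
Among Amari, Okafor, Abara and Achebe, by date of academy graduation (earlier first): Amari (17 Jan 2005) before Okafor (20 Sep 2008) before Abara (10 Oct 2010) before Achebe (28 Aug 2011).
Order: Espinoza, Marino, Harlow, Amari, Okafor, Abara, Achebe. So position 5.

5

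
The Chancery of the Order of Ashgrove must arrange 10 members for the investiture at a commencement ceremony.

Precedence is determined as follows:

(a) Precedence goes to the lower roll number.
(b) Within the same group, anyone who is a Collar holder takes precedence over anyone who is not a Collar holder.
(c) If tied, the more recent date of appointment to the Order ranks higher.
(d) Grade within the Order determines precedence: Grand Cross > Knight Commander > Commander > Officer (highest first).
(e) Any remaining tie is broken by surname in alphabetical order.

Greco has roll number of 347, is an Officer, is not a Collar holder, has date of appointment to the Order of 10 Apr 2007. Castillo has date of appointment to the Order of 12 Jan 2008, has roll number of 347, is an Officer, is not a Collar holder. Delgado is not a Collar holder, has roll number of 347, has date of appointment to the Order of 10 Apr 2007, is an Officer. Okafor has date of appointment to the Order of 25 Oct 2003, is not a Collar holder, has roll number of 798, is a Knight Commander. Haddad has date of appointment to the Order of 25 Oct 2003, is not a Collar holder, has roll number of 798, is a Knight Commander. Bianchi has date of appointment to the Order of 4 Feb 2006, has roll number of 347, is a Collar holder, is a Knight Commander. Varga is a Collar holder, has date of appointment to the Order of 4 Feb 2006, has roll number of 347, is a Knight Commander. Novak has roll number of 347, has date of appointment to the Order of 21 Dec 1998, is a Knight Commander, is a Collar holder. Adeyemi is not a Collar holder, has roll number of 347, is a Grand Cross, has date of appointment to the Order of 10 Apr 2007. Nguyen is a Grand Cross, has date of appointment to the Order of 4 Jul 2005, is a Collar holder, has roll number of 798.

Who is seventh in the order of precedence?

Greco

By roll number (lower first): Bianchi, Varga, Novak, Castillo, Adeyemi, Delgado and Greco (each 347); then Nguyen, Haddad and Okafor (each 798).
Among Bianchi, Varga, Novak, Castillo, Adeyemi, Delgado and Greco, a Collar holder before not a Collar holder: Bianchi, Varga and Novak (a Collar holder) before Castillo, Adeyemi, Delgado and Greco (not a Collar holder).
Among Bianchi, Varga and Novak, by date of appointment to the Order (later first): Bianchi and Varga (4 Feb 2006) before Novak (21 Dec 1998).
Bianchi and Varga are each Knight Commander, so the next rule applies.
Among Bianchi and Varga, alphabetically by surname: Bianchi before Varga.
Among Castillo, Adeyemi, Delgado and Greco, by date of appointment to the Order (later first): Castillo (12 Jan 2008) before Adeyemi, Delgado and Greco (10 Apr 2007).
Among Adeyemi, Delgado and Greco, by grade within the Order: Adeyemi (Grand Cross) before Delgado and Greco (Officer).
Among Delgado and Greco, alphabetically by surname: Delgado before Greco.
Among Nguyen, Haddad and Okafor, a Collar holder before not a Collar holder: Nguyen (a Collar holder) before Haddad and Okafor (not a Collar holder).
Haddad and Okafor both have date of appointment to the Order 25 Oct 2003, so the next rule applies.
Haddad and Okafor are each Knight Commander, so the next rule applies.
Among Haddad and Okafor, alphabetically by surname: Haddad before Okafor.
Order: Bianchi, Varga, Novak, Castillo, Adeyemi, Delgado, Greco, Nguyen, Haddad, Okafor.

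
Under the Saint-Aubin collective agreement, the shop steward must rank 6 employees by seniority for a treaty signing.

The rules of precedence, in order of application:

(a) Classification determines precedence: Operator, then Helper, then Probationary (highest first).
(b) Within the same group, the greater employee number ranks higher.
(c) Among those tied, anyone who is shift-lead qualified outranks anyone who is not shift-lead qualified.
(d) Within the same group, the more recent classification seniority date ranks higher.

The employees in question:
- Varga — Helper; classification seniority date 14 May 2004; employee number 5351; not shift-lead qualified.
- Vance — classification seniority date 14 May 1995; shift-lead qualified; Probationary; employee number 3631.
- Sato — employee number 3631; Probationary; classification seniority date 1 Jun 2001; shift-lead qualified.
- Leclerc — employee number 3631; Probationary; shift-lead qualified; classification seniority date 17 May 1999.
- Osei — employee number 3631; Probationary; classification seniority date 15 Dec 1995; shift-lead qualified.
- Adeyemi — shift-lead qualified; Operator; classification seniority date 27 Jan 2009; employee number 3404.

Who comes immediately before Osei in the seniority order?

Leclerc

By classification: Adeyemi (Operator); then Varga (Helper); then Sato, Leclerc, Osei and Vance (Probationary).
Sato, Leclerc, Osei and Vance all have employee number 3631, so the next rule applies.
Sato, Leclerc, Osei and Vance are each shift-lead qualified, so the next rule applies.
Among Sato, Leclerc, Osei and Vance, by classification seniority date (later first): Sato (1 Jun 2001) before Leclerc (17 May 1999) before Osei (15 Dec 1995) before Vance (14 May 1995).
Order: Adeyemi, Varga, Sato, Leclerc, Osei, Vance.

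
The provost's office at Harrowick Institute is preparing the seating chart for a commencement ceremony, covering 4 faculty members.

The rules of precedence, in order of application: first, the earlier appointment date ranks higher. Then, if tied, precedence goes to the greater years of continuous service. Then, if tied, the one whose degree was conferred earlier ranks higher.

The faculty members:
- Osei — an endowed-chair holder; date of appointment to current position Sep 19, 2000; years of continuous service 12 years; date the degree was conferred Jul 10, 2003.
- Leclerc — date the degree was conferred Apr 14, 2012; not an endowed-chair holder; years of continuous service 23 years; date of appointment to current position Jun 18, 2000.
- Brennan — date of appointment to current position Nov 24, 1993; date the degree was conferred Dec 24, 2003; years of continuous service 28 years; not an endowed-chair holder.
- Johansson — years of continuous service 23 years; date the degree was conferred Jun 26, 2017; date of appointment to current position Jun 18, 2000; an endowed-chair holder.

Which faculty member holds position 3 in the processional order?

Johansson

By date of appointment to current position (earlier first): Brennan (Nov 24, 1993); then Leclerc and Johansson (both Jun 18, 2000); then Osei (Sep 19, 2000).
Leclerc and Johansson both have years of continuous service 23 years, so the next rule applies.
Among Leclerc and Johansson, by date the degree was conferred (earlier first): Leclerc (Apr 14, 2012) before Johansson (Jun 26, 2017).
Order: Brennan, Leclerc, Johansson, Osei.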